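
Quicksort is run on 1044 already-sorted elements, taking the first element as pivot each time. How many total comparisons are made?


Sum of comparisons per partition:
1043 + 1042 + ... + 1 + 0
= 1044 * (1044 - 1) / 2
= 1044 * 1043 / 2
= 544446


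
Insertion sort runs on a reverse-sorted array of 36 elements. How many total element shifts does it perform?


Sum of shifts = 1 + 2 + 3 + ... + 35
= 36 * 35 / 2
= 1260 / 2
= 630


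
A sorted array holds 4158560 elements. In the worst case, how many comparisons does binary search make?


Halving sequence: 4158560 -> 2079280 -> 1039640 -> 519820 -> 259910 -> 129955 -> 64977 -> 32488 -> 16244 -> 8122 -> 4061 -> 2030 -> 1015 -> 507 -> 253 -> 126 -> 63 -> 31 -> 15 -> 7 -> 3 -> 1
Number of halvings = 21
Max comparisons = 21 + 1 = 22


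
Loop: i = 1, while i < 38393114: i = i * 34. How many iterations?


i multiplies by 34 each step:
i = 1 -> 34 -> 1156 -> 39304 -> 1336336 -> 45435424 (stop)
Iterations = ceil(log_34(38393114)) = 5


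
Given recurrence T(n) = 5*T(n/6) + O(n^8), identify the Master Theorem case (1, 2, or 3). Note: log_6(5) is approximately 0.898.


Master Theorem parameters: a=5, b=6, c=8
log_b(a) = 0.898
Compare b^c with a: 6^8 = 1679616 > 5, so c > log_b(a).
Comparing c=8 vs log_b(a)=0.898:
8 > 0.898 => Case 3
Result: T(n) = O(n^8)
Master Theorem case = 3


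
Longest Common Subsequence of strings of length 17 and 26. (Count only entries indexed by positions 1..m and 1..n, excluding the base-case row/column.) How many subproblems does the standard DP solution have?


DP table indexed by positions in both strings.
First string: 17 positions
Second string: 26 positions
Total = 17 * 26 = 442


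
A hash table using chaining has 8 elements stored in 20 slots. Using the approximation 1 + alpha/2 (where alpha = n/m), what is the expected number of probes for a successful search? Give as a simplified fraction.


Load factor alpha = n/m = 8/20
Expected probes = 1 + alpha/2 = 1 + 8/(2*20)
= 1 + 8/40
= 40/40 + 8/40
= 48/40
Simplify: 6/5


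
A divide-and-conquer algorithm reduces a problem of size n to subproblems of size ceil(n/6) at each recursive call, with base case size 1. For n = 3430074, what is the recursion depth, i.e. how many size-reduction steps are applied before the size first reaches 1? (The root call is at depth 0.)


Each step divides the size by 6 (rounding up); after k steps the size is ceil(n/6^k), which equals 1 exactly when 6^k >= n.
So the depth is the smallest k with 6^k >= 3430074, i.e. ceil(log_6(3430074)).
6^8 = 1679616 < 3430074 <= 10077696 = 6^9
Recursion depth = 9


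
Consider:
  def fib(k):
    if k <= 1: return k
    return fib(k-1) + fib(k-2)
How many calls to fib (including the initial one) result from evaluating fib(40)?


Let C(m) = total calls to evaluate fib(m). Then C(0)=C(1)=1, and
C(m) = 1 + C(m-1) + C(m-2) for m >= 2.
Build the table (each entry = 1 + previous two):
  C(0) = 1
  C(1) = 1
  C(2) = 1 + 1 + 1 = 3
  C(3) = 1 + 3 + 1 = 5
  C(4) = 1 + 5 + 3 = 9
  C(5) = 1 + 9 + 5 = 15
  C(6) = 1 + 15 + 9 = 25
  C(7) = 1 + 25 + 15 = 41
  C(8) = 1 + 41 + 25 = 67
  C(9) = 1 + 67 + 41 = 109
  C(10) = 1 + 109 + 67 = 177
  C(11) = 1 + 177 + 109 = 287
  C(12) = 1 + 287 + 177 = 465
  C(13) = 1 + 465 + 287 = 753
  C(14) = 1 + 753 + 465 = 1219
  C(15) = 1 + 1219 + 753 = 1973
  C(16) = 1 + 1973 + 1219 = 3193
  C(17) = 1 + 3193 + 1973 = 5167
  C(18) = 1 + 5167 + 3193 = 8361
  C(19) = 1 + 8361 + 5167 = 13529
  C(20) = 1 + 13529 + 8361 = 21891
  C(21) = 1 + 21891 + 13529 = 35421
  C(22) = 1 + 35421 + 21891 = 57313
  C(23) = 1 + 57313 + 35421 = 92735
  C(24) = 1 + 92735 + 57313 = 150049
  C(25) = 1 + 150049 + 92735 = 242785
  C(26) = 1 + 242785 + 150049 = 392835
  C(27) = 1 + 392835 + 242785 = 635621
  C(28) = 1 + 635621 + 392835 = 1028457
  C(29) = 1 + 1028457 + 635621 = 1664079
  C(30) = 1 + 1664079 + 1028457 = 2692537
  C(31) = 1 + 2692537 + 1664079 = 4356617
  C(32) = 1 + 4356617 + 2692537 = 7049155
  C(33) = 1 + 7049155 + 4356617 = 11405773
  C(34) = 1 + 11405773 + 7049155 = 18454929
  C(35) = 1 + 18454929 + 11405773 = 29860703
  C(36) = 1 + 29860703 + 18454929 = 48315633
  C(37) = 1 + 48315633 + 29860703 = 78176337
  C(38) = 1 + 78176337 + 48315633 = 126491971
  C(39) = 1 + 126491971 + 78176337 = 204668309
  C(40) = 1 + 204668309 + 126491971 = 331160281
Total calls for fib(40) = 331160281


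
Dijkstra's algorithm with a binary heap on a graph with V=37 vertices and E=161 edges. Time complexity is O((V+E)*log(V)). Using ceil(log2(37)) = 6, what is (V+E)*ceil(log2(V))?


Dijkstra with a binary heap: each vertex is extracted once, each edge may relax once.
Each heap operation costs O(log V).
V + E = 37 + 161 = 198
ceil(log2(37)) = 6 (since 2^5 = 32 < 37 <= 64 = 2^6)
Total heap work = (V+E) * ceil(log2(V)) = 198 * 6 = 1188


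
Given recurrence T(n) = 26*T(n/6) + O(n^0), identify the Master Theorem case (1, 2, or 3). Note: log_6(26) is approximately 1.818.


Master Theorem parameters: a=26, b=6, c=0
log_b(a) = 1.818
Compare b^c with a: 6^0 = 1 < 26, so c < log_b(a).
Comparing c=0 vs log_b(a)=1.818:
0 < 1.818 => Case 1
Result: T(n) = O(n^(log_6 26)) ~ O(n^1.818)
Master Theorem case = 1


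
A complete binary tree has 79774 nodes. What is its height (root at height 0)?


In a complete binary tree, level k holds nodes 2^k .. 2^(k+1)-1 (1-indexed).
Height = floor(log2(n)) = floor(log2(79774)) = 16
Check: 2^16 = 65536 <= 79774 < 131072 = 2^17


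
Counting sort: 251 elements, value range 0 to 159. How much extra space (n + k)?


n = 251 (output array)
k = 160 (count array for 160 distinct values)
Extra space = 251 + 160 = 411


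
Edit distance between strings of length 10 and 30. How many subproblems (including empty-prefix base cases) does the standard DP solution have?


The table includes base cases (empty prefixes).
Rows: (m+1) = 11
Columns: (n+1) = 31
Total = 11 * 31 = 341


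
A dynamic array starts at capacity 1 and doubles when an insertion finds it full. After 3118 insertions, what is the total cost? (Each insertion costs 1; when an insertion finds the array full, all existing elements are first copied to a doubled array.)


Insertion cost: 3118 (one per element)
Resizes occur just before inserting elements 2, 3, 5, 9, ...
Elements copied at each resize: 1 + 2 + 4 + 8 + 16 + 32 + 64 + 128 + 256 + 512 + 1024 + 2048
Sum of copies = 4095 (geometric series: 2^k - 1)
Total = 3118 + 4095 = 7213


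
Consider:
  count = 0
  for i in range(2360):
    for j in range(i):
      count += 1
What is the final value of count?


For each i, the inner loop runs i times:
  i=0: inner runs 0 times
  i=1: inner runs 1 time
  i=2: inner runs 2 times
  i=3: inner runs 3 times
  i=4: inner runs 4 times
  i=5: inner runs 5 times
  i=6: inner runs 6 times
  i=7: inner runs 7 times
  ...
Total = 0 + 1 + 2 + ... + 2359 = 2360*(2360-1)/2 = 2783620


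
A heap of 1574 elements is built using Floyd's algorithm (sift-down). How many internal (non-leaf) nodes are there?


Leaf nodes occupy roughly half the array.
Sift-down is called for each internal node, starting from the last one.
Internal nodes = floor(n/2) = floor(1574/2) = 787


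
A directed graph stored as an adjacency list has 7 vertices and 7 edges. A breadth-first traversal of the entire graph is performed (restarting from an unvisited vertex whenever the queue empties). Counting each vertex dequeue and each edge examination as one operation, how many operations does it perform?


A full BFS traversal dequeues each vertex once and examines each edge once.
Vertex visits: 7
Edge visits: 7
V + E = 7 + 7 = 14


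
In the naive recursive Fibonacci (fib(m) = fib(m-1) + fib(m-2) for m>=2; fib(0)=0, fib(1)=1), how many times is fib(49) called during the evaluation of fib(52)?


Let N(m) = number of times fib(m) is called while evaluating fib(52).
N(52) = 1 (the initial call).
N(51) = 1 (only fib(52) calls it).
For 1 <= m <= 50: fib(m) is called by fib(m+1) and fib(m+2), so
  N(m) = N(m+1) + N(m+2).
fib(0) is called only by fib(2), so N(0) = N(2).
Walk down from m=52:
  N(52)=1, N(51)=1, N(50)=2, N(49)=3
N(49) = 3


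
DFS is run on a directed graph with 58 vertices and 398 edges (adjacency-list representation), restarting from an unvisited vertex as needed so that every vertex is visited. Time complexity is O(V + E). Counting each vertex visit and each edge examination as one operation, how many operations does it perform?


A full DFS traversal processes each vertex exactly once (push/pop on stack).
Each directed edge is examined once.
V = 58, E = 398
V + E = 456


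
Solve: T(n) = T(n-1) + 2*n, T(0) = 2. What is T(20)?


Expanding the recurrence:
T(20) = T(19) + 2*20
       = T(18) + 2*19 + 2*20
       ...
       = T(0) + 2*(1 + 2 + ... + 20)
       = 2 + 2 * 20*21/2
       = 2 + 2 * 210
       = 2 + 420 = 422


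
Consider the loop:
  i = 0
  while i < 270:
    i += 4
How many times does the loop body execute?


Starting at i = 0, each iteration adds 4.
Iterations until i >= 270:
  Iteration 1: i = 0 -> i = 4
  Iteration 2: i = 4 -> i = 8
  Iteration 3: i = 8 -> i = 12
  Iteration 4: i = 12 -> i = 16
  Iteration 5: i = 16 -> i = 20
  Iteration 6: i = 20 -> i = 24
  Iteration 7: i = 24 -> i = 28
  Iteration 8: i = 28 -> i = 32
  ... continuing ...
Total iterations = ceil(270/4) = 68


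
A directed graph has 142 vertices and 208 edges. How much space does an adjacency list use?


Adjacency list: one list head per vertex + one entry per edge
Vertex heads: 142
Edge entries: 208
Total = 142 + 208 = 350


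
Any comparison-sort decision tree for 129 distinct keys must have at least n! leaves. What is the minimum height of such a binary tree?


A binary decision tree of height h has at most 2^h leaves and needs at least n! of them, so h >= ceil(log2(n!)).
129! is far too large to multiply out, so use Stirling's series:
  ln(n!) ~ n ln n - n + (1/2) ln(2 pi n) + 1/(12n)  (error below 1/(360 n^3), negligible here)
  ln(129) = 4.8598124
  n ln n = 129 * 4.8598124 = 626.9158
  (1/2) ln(2 pi * 129) = (1/2) ln(810.5309) = 3.3488
  1/(12*129) = 0.0006
  ln(129!) ~ 626.9158 - 129 + 3.3488 + 0.0006 = 501.2652
Convert to base 2: log2(129!) = 501.2652 / ln 2 = 501.2652 / 0.69314718 = 723.1728
ceil(723.1728) = 724


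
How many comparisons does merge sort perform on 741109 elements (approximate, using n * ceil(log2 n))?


Recursion depth: ceil(log2(741109)) = 20
Each recursion level merges n = 741109 elements
Total = 741109 * 20 = 14822180


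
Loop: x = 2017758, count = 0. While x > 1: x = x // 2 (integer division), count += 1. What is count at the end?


The variable x halves each step:
x = 2017758 -> 1008879 -> 504439 -> 252219 -> 126109 -> 63054 -> 31527 -> 15763 -> 7881 -> 3940 -> 1970 -> 985 -> 492 -> 246 -> 123 -> 61 -> 30 -> 15 -> 7 -> 3 -> 1
Number of halvings = floor(log2(2017758)) = 20


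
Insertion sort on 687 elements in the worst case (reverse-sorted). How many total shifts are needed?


In the worst case (reverse-sorted), each element shifts past all previous:
  Element 1: 1 shifts
  Element 2: 2 shifts
  Element 3: 3 shifts
  Element 4: 4 shifts
  Element 5: 5 shifts
  ...
  Element 686: 686 shifts
Total = 1 + 2 + ... + 686
= 687*(687-1)/2 = 235641


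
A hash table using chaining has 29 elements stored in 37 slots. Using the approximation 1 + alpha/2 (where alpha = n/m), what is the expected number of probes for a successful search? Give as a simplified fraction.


Load factor alpha = n/m = 29/37
Expected probes = 1 + alpha/2 = 1 + 29/(2*37)
= 1 + 29/74
= 74/74 + 29/74
= 103/74


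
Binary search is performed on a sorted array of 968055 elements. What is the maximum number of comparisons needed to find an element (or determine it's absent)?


Binary search halves the search space each comparison:
  Step 1: search space = 968055 -> 484027
  Step 2: search space = 484027 -> 242013
  Step 3: search space = 242013 -> 121006
  Step 4: search space = 121006 -> 60503
  Step 5: search space = 60503 -> 30251
  Step 6: search space = 30251 -> 15125
  Step 7: search space = 15125 -> 7562
  Step 8: search space = 7562 -> 3781
  Step 9: search space = 3781 -> 1890
  Step 10: search space = 1890 -> 945
  Step 11: search space = 945 -> 472
  Step 12: search space = 472 -> 236
  Step 13: search space = 236 -> 118
  Step 14: search space = 118 -> 59
  Step 15: search space = 59 -> 29
  Step 16: search space = 29 -> 14
  Step 17: search space = 14 -> 7
  Step 18: search space = 7 -> 3
  Step 19: search space = 3 -> 1
  Step 20: search space = 1 (final check)
Maximum comparisons = floor(log2(968055)) + 1 = 19 + 1 = 20


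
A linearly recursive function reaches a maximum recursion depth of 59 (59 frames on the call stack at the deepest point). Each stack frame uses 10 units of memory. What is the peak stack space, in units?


Maximum recursion depth = 59 frames
Memory per frame = 10 units
Total stack space = depth * frame_size
= 59 * 10 = 590


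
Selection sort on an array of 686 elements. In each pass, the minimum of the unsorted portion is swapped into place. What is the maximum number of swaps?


Selection sort performs one swap per pass:
  Pass 1: find min in positions 0 to 685, swap with position 0
  Pass 2: find min in positions 1 to 685, swap with position 1
  Pass 3: find min in positions 2 to 685, swap with position 2
  Pass 4: find min in positions 3 to 685, swap with position 3
  Pass 5: find min in positions 4 to 685, swap with position 4
  ... (680 more passes)
Total passes (and swaps) = n - 1 = 686 - 1 = 685


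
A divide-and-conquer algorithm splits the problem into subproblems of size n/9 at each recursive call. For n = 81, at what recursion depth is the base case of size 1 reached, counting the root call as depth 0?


At each depth, the problem size is divided by 9:
  Depth 0: problem size = 81
  Depth 1: problem size = 9
  Depth 2: problem size = 1 (base case)
The base case is reached at depth log_9(81) = 2 (the tree has 3 levels counting depth 0, but the depth asked for is 2).
Recursion depth = 2


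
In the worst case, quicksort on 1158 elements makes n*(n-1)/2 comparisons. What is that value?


Sum of comparisons per partition:
1157 + 1156 + ... + 1 + 0
= 1158 * (1158 - 1) / 2
= 1158 * 1157 / 2
= 669903


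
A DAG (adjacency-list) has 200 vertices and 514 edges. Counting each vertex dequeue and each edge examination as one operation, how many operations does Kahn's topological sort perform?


V = 200 (vertex processing)
E = 514 (edge processing)
V + E = 200 + 514 = 714


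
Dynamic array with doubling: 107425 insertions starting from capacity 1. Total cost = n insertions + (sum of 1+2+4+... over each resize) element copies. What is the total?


n = 107425
Insertion costs: 107425
Resizes copy 1, 2, 4, ... up to the largest power of 2 that is <= n-1 = 107424, i.e. 65536.
Copy costs = 1 + 2 + 4 + 8 + 16 + 32 + 64 + 128 + 256 + 512 + 1024 + 2048 + 4096 + 8192 + 16384 + 32768 + 65536 = 131071
Total = 107425 + 131071 = 238496


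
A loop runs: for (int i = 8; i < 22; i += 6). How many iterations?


Loop starts at i = 8, increments by 6, stops when i >= 22.
Number of iterations = ceil((22 - 8) / 6)
= ceil(14 / 6)
= 3


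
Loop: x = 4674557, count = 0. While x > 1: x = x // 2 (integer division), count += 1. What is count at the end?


The variable x halves each step:
x = 4674557 -> 2337278 -> 1168639 -> 584319 -> 292159 -> 146079 -> 73039 -> 36519 -> 18259 -> 9129 -> 4564 -> 2282 -> 1141 -> 570 -> 285 -> 142 -> 71 -> 35 -> 17 -> 8 -> 4 -> 2 -> 1
Number of halvings = floor(log2(4674557)) = 22


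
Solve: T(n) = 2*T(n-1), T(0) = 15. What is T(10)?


Unrolling:
T(10) = 2*T(9) = 2^2*T(8) = ... = 2^10*T(0)
= 2^10 * 15
= 1024 * 15 = 15360


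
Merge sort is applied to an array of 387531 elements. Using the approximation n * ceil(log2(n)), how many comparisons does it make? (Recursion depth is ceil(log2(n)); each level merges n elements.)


Merge sort divides the array into halves recursively.
Number of levels = ceil(log2(387531)) = 19
At each level, approximately n = 387531 comparisons are needed for merging.
Total comparisons ~ n * ceil(log2(n)) = 387531 * 19 = 7363089


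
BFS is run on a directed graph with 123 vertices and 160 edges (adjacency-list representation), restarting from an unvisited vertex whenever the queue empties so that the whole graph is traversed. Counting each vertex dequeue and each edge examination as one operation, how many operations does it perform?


A full BFS traversal dequeues each vertex exactly once and examines each directed edge exactly once.
V = 123 (vertex processing cost)
E = 160 (edge examination cost)
Total operations proportional to V + E = 123 + 160 = 283


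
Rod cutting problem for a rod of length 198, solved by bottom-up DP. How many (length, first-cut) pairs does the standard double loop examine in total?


For each subproblem length i = 1..198, the inner loop considers i possible first cuts.
Total = 1 + 2 + ... + 198
= 198*(198+1)/2
= 198*199/2 = 19701


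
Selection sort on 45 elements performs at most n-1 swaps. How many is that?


Each of the 44 passes places one element in its final position.
Pass 1: swap minimum into position 0
Pass 2: swap minimum of remaining into position 1
...
Pass 44: last two elements, one swap
Maximum swaps = 45 - 1 = 44


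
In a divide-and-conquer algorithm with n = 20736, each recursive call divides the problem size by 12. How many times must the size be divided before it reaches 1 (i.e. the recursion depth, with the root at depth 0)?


Number of divisions = log_12(20736)
Sizes: 20736 -> 1728 -> 144 -> 12 -> 1 (4 divisions)
Recursion depth = 4


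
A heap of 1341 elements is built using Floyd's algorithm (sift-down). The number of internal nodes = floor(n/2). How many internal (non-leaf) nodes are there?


Leaf nodes occupy roughly half the array.
Sift-down is called for each internal node, starting from the last one.
Internal nodes = floor(n/2) = floor(1341/2) = 670


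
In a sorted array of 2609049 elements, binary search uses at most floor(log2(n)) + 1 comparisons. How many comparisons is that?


Halving sequence: 2609049 -> 1304524 -> 652262 -> 326131 -> 163065 -> 81532 -> 40766 -> 20383 -> 10191 -> 5095 -> 2547 -> 1273 -> 636 -> 318 -> 159 -> 79 -> 39 -> 19 -> 9 -> 4 -> 2 -> 1
Number of halvings = 21
Max comparisons = 21 + 1 = 22


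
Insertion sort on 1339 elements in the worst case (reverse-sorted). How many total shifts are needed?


In the worst case (reverse-sorted), each element shifts past all previous:
  Element 1: 1 shifts
  Element 2: 2 shifts
  Element 3: 3 shifts
  Element 4: 4 shifts
  Element 5: 5 shifts
  ...
  Element 1338: 1338 shifts
Total = 1 + 2 + ... + 1338
= 1339*(1339-1)/2 = 895791


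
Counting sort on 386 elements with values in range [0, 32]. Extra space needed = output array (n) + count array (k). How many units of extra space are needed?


Output array size: 386 (to store sorted result)
Count array size: 33 (one slot per possible value, range 0 to 32)
Total extra space = 386 + 33 = 419


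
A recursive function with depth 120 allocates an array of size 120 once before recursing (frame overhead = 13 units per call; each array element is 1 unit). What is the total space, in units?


Array allocation: 120 units (allocated once)
Stack frames: 120 deep * 13 per frame = 1560 units
Total = 120 + 1560 = 1680


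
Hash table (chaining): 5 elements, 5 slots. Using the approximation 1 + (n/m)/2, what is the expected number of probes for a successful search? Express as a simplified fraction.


Computing expected probes:
alpha = 5/5
= 1 + alpha/2
= 1 + 5/(2*5)
= (2*5 + 5) / (2*5)
= 15/10 = 3/2


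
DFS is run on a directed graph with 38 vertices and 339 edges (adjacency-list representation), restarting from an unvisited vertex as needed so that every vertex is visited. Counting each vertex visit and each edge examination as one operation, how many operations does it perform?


A full DFS traversal processes each vertex exactly once (push/pop on stack).
Each directed edge is examined once.
V = 38, E = 339
V + E = 377


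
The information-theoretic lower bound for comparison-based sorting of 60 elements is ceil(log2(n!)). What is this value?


A binary decision tree of height h has at most 2^h leaves and needs at least n! of them, so h >= ceil(log2(n!)).
60! is far too large to multiply out, so use Stirling's series:
  ln(n!) ~ n ln n - n + (1/2) ln(2 pi n) + 1/(12n)  (error below 1/(360 n^3), negligible here)
  ln(60) = 4.0943446
  n ln n = 60 * 4.0943446 = 245.6607
  (1/2) ln(2 pi * 60) = (1/2) ln(376.9911) = 2.9661
  1/(12*60) = 0.0014
  ln(60!) ~ 245.6607 - 60 + 2.9661 + 0.0014 = 188.6282
Convert to base 2: log2(60!) = 188.6282 / ln 2 = 188.6282 / 0.69314718 = 272.1330
ceil(272.1330) = 273


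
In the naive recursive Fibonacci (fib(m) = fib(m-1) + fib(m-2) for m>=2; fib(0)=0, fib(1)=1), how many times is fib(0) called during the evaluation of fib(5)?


Let N(m) = number of times fib(m) is called while evaluating fib(5).
N(5) = 1 (the initial call).
N(4) = 1 (only fib(5) calls it).
For 1 <= m <= 3: fib(m) is called by fib(m+1) and fib(m+2), so
  N(m) = N(m+1) + N(m+2).
fib(0) is called only by fib(2), so N(0) = N(2).
Walk down from m=5:
  N(5)=1, N(4)=1, N(3)=2, N(2)=3, N(1)=5, N(0)=N(2)=3
N(0) = 3


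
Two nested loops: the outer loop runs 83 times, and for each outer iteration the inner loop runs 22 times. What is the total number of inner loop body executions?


Outer loop: 83 iterations
Inner loop: 22 iterations per outer iteration
Total = 83 * 22 = 1826


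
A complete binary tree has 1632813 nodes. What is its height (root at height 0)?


In a complete binary tree, level k holds nodes 2^k .. 2^(k+1)-1 (1-indexed).
Height = floor(log2(n)) = floor(log2(1632813)) = 20
Check: 2^20 = 1048576 <= 1632813 < 2097152 = 2^21


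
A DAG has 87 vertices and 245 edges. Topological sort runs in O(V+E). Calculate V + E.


V = 87 (vertex processing)
E = 245 (edge processing)
V + E = 87 + 245 = 332


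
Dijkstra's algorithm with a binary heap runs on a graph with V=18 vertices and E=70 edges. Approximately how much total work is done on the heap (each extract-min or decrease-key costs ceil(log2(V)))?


Dijkstra with a binary heap: each vertex is extracted once, each edge may relax once.
Each heap operation costs O(log V).
V + E = 18 + 70 = 88
ceil(log2(18)) = 5 (since 2^4 = 16 < 18 <= 32 = 2^5)
Total heap work = (V+E) * ceil(log2(V)) = 88 * 5 = 440


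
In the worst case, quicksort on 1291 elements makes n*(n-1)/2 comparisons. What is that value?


Sum of comparisons per partition:
1290 + 1289 + ... + 1 + 0
= 1291 * (1291 - 1) / 2
= 1291 * 1290 / 2
= 832695


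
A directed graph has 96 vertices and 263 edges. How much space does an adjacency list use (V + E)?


Adjacency list: one list head per vertex + one entry per edge
Vertex heads: 96
Edge entries: 263
Total = 96 + 263 = 359


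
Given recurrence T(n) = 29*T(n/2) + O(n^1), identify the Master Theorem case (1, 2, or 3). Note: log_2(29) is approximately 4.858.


Master Theorem parameters: a=29, b=2, c=1
log_b(a) = 4.858
Compare b^c with a: 2^1 = 2 < 29, so c < log_b(a).
Comparing c=1 vs log_b(a)=4.858:
1 < 4.858 => Case 1
Result: T(n) = O(n^(log_2 29)) ~ O(n^4.858)
Master Theorem case = 1


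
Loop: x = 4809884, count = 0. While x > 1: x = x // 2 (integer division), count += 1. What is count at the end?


The variable x halves each step:
x = 4809884 -> 2404942 -> 1202471 -> 601235 -> 300617 -> 150308 -> 75154 -> 37577 -> 18788 -> 9394 -> 4697 -> 2348 -> 1174 -> 587 -> 293 -> 146 -> 73 -> 36 -> 18 -> 9 -> 4 -> 2 -> 1
Number of halvings = floor(log2(4809884)) = 22


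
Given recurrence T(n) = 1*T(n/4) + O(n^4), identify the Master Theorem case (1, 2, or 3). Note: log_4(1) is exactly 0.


Master Theorem parameters: a=1, b=4, c=4
log_b(a) = 0
Compare b^c with a: 4^4 = 256 > 1, so c > log_b(a).
Comparing c=4 vs log_b(a)=0:
4 > 0 => Case 3
Result: T(n) = O(n^4)
Master Theorem case = 3


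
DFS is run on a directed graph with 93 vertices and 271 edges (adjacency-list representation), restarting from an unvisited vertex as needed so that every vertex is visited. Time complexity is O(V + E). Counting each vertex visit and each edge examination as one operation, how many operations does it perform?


A full DFS traversal processes each vertex exactly once (push/pop on stack).
Each directed edge is examined once.
V = 93, E = 271
V + E = 364


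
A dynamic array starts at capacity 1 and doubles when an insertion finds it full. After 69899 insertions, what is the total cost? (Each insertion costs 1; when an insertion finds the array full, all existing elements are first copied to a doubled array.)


Insertion cost: 69899 (one per element)
Resizes occur just before inserting elements 2, 3, 5, 9, ...
Elements copied at each resize: 1 + 2 + 4 + 8 + 16 + 32 + 64 + 128 + 256 + 512 + 1024 + 2048 + 4096 + 8192 + 16384 + 32768 + 65536
Sum of copies = 131071 (geometric series: 2^k - 1)
Total = 69899 + 131071 = 200970


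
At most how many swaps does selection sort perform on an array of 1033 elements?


Each of the 1032 passes places one element in its final position.
Pass 1: swap minimum into position 0
Pass 2: swap minimum of remaining into position 1
...
Pass 1032: last two elements, one swap
Maximum swaps = 1033 - 1 = 1032


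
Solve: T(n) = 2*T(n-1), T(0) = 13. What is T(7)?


Unrolling:
T(7) = 2*T(6) = 2^2*T(5) = ... = 2^7*T(0)
= 2^7 * 13
= 128 * 13 = 1664


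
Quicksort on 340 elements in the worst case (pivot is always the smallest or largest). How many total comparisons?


In the worst case, each partition step picks the worst pivot:
  Partition 1: 339 comparisons (n-1 elements to compare)
  Partition 2: 338 comparisons
  Partition 3: 337 comparisons
  Partition 4: 336 comparisons
  Partition 5: 335 comparisons
  ...
  Last partition: 0 comparisons
Total = (n-1) + (n-2) + ... + 1 + 0 = n*(n-1)/2
= 340*339/2 = 57630


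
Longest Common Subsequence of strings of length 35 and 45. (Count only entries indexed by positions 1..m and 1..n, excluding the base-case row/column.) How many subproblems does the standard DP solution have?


DP table indexed by positions in both strings.
First string: 35 positions
Second string: 45 positions
Total = 35 * 45 = 1575


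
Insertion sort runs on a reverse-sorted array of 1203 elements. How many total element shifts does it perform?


Sum of shifts = 1 + 2 + 3 + ... + 1202
= 1203 * 1202 / 2
= 1446006 / 2
= 723003


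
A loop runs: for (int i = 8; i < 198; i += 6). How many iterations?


Loop starts at i = 8, increments by 6, stops when i >= 198.
Number of iterations = ceil((198 - 8) / 6)
= ceil(190 / 6)
= 32


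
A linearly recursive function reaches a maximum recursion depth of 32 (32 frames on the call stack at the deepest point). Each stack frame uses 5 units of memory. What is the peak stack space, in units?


Maximum recursion depth = 32 frames
Memory per frame = 5 units
Total stack space = depth * frame_size
= 32 * 5 = 160


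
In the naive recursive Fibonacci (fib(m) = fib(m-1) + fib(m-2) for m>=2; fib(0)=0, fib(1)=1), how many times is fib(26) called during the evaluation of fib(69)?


Let N(m) = number of times fib(m) is called while evaluating fib(69).
N(69) = 1 (the initial call).
N(68) = 1 (only fib(69) calls it).
For 1 <= m <= 67: fib(m) is called by fib(m+1) and fib(m+2), so
  N(m) = N(m+1) + N(m+2).
fib(0) is called only by fib(2), so N(0) = N(2).
Walk down from m=69:
  N(69)=1, N(68)=1, N(67)=2, N(66)=3, N(65)=5, N(64)=8, N(63)=13, N(62)=21, N(61)=34, N(60)=55, N(59)=89, N(58)=144, N(57)=233, N(56)=377, N(55)=610, N(54)=987, N(53)=1597, N(52)=2584, N(51)=4181, N(50)=6765, N(49)=10946, N(48)=17711, N(47)=28657, N(46)=46368, N(45)=75025, N(44)=121393, N(43)=196418, N(42)=317811, N(41)=514229, N(40)=832040, N(39)=1346269, N(38)=2178309, N(37)=3524578, N(36)=5702887, N(35)=9227465, N(34)=14930352, N(33)=24157817, N(32)=39088169, N(31)=63245986, N(30)=102334155, N(29)=165580141, N(28)=267914296, N(27)=433494437, N(26)=701408733
N(26) = 701408733


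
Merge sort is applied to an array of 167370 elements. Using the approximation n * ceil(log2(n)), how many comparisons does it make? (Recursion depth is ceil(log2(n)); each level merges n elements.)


Merge sort divides the array into halves recursively.
Number of levels = ceil(log2(167370)) = 18
At each level, approximately n = 167370 comparisons are needed for merging.
Total comparisons ~ n * ceil(log2(n)) = 167370 * 18 = 3012660


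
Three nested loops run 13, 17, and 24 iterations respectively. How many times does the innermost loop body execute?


Loop 1 (outermost): 13 iterations
Loop 2 (middle): 17 iterations per outer
Loop 3 (innermost): 24 iterations per middle
Total = 13 * 17 * 24 = 5304


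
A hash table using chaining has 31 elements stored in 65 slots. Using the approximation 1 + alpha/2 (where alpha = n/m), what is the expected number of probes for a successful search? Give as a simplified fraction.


Load factor alpha = n/m = 31/65
Expected probes = 1 + alpha/2 = 1 + 31/(2*65)
= 1 + 31/130
= 130/130 + 31/130
= 161/130


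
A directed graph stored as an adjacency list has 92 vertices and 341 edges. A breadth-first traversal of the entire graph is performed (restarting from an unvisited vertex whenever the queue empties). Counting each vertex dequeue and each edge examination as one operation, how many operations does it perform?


A full BFS traversal dequeues each vertex once and examines each edge once.
Vertex visits: 92
Edge visits: 341
V + E = 92 + 341 = 433


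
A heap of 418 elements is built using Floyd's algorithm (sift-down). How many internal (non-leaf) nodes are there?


Leaf nodes occupy roughly half the array.
Sift-down is called for each internal node, starting from the last one.
Internal nodes = floor(n/2) = floor(418/2) = 209


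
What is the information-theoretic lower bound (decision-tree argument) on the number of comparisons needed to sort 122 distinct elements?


A binary decision tree of height h has at most 2^h leaves and needs at least n! of them, so h >= ceil(log2(n!)).
122! is far too large to multiply out, so use Stirling's series:
  ln(n!) ~ n ln n - n + (1/2) ln(2 pi n) + 1/(12n)  (error below 1/(360 n^3), negligible here)
  ln(122) = 4.8040210
  n ln n = 122 * 4.8040210 = 586.0906
  (1/2) ln(2 pi * 122) = (1/2) ln(766.5486) = 3.3209
  1/(12*122) = 0.0007
  ln(122!) ~ 586.0906 - 122 + 3.3209 + 0.0007 = 467.4122
Convert to base 2: log2(122!) = 467.4122 / ln 2 = 467.4122 / 0.69314718 = 674.3333
ceil(674.3333) = 675


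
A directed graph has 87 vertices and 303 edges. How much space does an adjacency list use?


Adjacency list: one list head per vertex + one entry per edge
Vertex heads: 87
Edge entries: 303
Total = 87 + 303 = 390


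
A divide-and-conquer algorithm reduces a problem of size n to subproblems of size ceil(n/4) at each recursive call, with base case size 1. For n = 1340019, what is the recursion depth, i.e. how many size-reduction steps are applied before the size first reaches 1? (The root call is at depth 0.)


Each step divides the size by 4 (rounding up); after k steps the size is ceil(n/4^k), which equals 1 exactly when 4^k >= n.
So the depth is the smallest k with 4^k >= 1340019, i.e. ceil(log_4(1340019)).
4^10 = 1048576 < 1340019 <= 4194304 = 4^11
Recursion depth = 11


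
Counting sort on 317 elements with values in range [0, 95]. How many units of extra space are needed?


Output array size: 317 (to store sorted result)
Count array size: 96 (one slot per possible value, range 0 to 95)
Total extra space = 317 + 96 = 413


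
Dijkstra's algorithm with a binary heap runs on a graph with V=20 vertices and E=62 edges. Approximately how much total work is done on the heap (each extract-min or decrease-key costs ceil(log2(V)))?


Dijkstra with a binary heap: each vertex is extracted once, each edge may relax once.
Each heap operation costs O(log V).
V + E = 20 + 62 = 82
ceil(log2(20)) = 5 (since 2^4 = 16 < 20 <= 32 = 2^5)
Total heap work = (V+E) * ceil(log2(V)) = 82 * 5 = 410


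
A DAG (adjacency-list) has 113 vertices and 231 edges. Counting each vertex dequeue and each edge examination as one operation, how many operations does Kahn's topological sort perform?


V = 113 (vertex processing)
E = 231 (edge processing)
V + E = 113 + 231 = 344


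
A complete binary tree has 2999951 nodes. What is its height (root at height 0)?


In a complete binary tree, level k holds nodes 2^k .. 2^(k+1)-1 (1-indexed).
Height = floor(log2(n)) = floor(log2(2999951)) = 21
Check: 2^21 = 2097152 <= 2999951 < 4194304 = 2^22


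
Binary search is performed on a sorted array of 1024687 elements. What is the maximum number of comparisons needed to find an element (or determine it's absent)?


Binary search halves the search space each comparison:
  Step 1: search space = 1024687 -> 512343
  Step 2: search space = 512343 -> 256171
  Step 3: search space = 256171 -> 128085
  Step 4: search space = 128085 -> 64042
  Step 5: search space = 64042 -> 32021
  Step 6: search space = 32021 -> 16010
  Step 7: search space = 16010 -> 8005
  Step 8: search space = 8005 -> 4002
  Step 9: search space = 4002 -> 2001
  Step 10: search space = 2001 -> 1000
  Step 11: search space = 1000 -> 500
  Step 12: search space = 500 -> 250
  Step 13: search space = 250 -> 125
  Step 14: search space = 125 -> 62
  Step 15: search space = 62 -> 31
  Step 16: search space = 31 -> 15
  Step 17: search space = 15 -> 7
  Step 18: search space = 7 -> 3
  Step 19: search space = 3 -> 1
  Step 20: search space = 1 (final check)
Maximum comparisons = floor(log2(1024687)) + 1 = 19 + 1 = 20


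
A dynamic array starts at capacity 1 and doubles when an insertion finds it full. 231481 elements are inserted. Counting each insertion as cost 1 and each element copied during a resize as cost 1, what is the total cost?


n = 231481
Insertion costs: 231481
Resizes copy 1, 2, 4, ... up to the largest power of 2 that is <= n-1 = 231480, i.e. 131072.
Copy costs = 1 + 2 + 4 + 8 + 16 + 32 + 64 + 128 + 256 + 512 + 1024 + 2048 + 4096 + 8192 + 16384 + 32768 + 65536 + 131072 = 262143
Total = 231481 + 262143 = 493624


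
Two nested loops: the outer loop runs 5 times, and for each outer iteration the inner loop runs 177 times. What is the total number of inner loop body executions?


Outer loop: 5 iterations
Inner loop: 177 iterations per outer iteration
Total = 5 * 177 = 885


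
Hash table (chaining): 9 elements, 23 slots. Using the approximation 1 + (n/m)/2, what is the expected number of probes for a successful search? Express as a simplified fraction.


Computing expected probes:
alpha = 9/23
= 1 + alpha/2
= 1 + 9/(2*23)
= (2*23 + 9) / (2*23)
= 55/46


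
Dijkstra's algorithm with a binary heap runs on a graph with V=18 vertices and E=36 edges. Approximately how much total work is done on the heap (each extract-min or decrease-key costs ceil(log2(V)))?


Dijkstra with a binary heap: each vertex is extracted once, each edge may relax once.
Each heap operation costs O(log V).
V + E = 18 + 36 = 54
ceil(log2(18)) = 5 (since 2^4 = 16 < 18 <= 32 = 2^5)
Total heap work = (V+E) * ceil(log2(V)) = 54 * 5 = 270


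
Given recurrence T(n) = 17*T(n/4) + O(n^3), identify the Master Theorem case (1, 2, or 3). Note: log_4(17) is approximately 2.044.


Master Theorem parameters: a=17, b=4, c=3
log_b(a) = 2.044
Compare b^c with a: 4^3 = 64 > 17, so c > log_b(a).
Comparing c=3 vs log_b(a)=2.044:
3 > 2.044 => Case 3
Result: T(n) = O(n^3)
Master Theorem case = 3


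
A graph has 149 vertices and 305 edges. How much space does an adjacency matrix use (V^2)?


Adjacency matrix: V x V grid of entries
Space = V^2 = 149^2 = 149 * 149 = 22201


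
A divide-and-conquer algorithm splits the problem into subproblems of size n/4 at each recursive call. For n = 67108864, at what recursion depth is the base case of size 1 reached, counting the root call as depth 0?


At each depth, the problem size is divided by 4:
  Depth 0: problem size = 67108864
  Depth 1: problem size = 16777216
  Depth 2: problem size = 4194304
  Depth 3: problem size = 1048576
  Depth 4: problem size = 262144
  Depth 5: problem size = 65536
  Depth 6: problem size = 16384
  Depth 7: problem size = 4096
  Depth 8: problem size = 1024
  Depth 9: problem size = 256
  Depth 10: problem size = 64
  Depth 11: problem size = 16
  Depth 12: problem size = 4
  Depth 13: problem size = 1 (base case)
The base case is reached at depth log_4(67108864) = 13 (the tree has 14 levels counting depth 0, but the depth asked for is 13).
Recursion depth = 13


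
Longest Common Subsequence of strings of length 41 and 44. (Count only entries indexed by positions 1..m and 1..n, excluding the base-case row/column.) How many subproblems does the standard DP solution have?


DP table indexed by positions in both strings.
First string: 41 positions
Second string: 44 positions
Total = 41 * 44 = 1804


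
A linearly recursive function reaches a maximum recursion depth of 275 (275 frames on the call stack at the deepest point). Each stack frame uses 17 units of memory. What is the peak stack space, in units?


Maximum recursion depth = 275 frames
Memory per frame = 17 units
Total stack space = depth * frame_size
= 275 * 17 = 4675


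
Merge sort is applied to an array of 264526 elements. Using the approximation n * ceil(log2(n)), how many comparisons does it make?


Merge sort divides the array into halves recursively.
Number of levels = ceil(log2(264526)) = 19
At each level, approximately n = 264526 comparisons are needed for merging.
Total comparisons ~ n * ceil(log2(n)) = 264526 * 19 = 5025994


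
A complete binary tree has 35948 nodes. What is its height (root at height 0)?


In a complete binary tree, level k holds nodes 2^k .. 2^(k+1)-1 (1-indexed).
Height = floor(log2(n)) = floor(log2(35948)) = 15
Check: 2^15 = 32768 <= 35948 < 65536 = 2^16


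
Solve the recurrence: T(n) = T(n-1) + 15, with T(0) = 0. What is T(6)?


Unrolling the recurrence:
T(6) = T(5) + 15
       = T(4) + 15 + 15
       = T(3) + 15*3
       ...
       = T(0) + 15*6
       = 0 + 90 = 90


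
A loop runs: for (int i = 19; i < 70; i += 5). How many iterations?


Loop starts at i = 19, increments by 5, stops when i >= 70.
Number of iterations = ceil((70 - 19) / 5)
= ceil(51 / 5)
= 11


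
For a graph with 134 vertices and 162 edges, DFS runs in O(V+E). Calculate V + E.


A full DFS traversal visits each vertex once and examines each edge once.
V = 134
E = 162
Sum = 134 + 162 = 296


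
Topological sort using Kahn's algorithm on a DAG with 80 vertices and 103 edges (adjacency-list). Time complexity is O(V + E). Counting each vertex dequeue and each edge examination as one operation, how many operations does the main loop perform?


Kahn's algorithm:
  1. Compute in-degrees: O(V + E)
  2. Process queue: each vertex dequeued once (O(V))
     each edge examined once (O(E))
Total = V + E = 80 + 103 = 183


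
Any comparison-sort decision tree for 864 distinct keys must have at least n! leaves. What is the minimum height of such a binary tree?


A binary decision tree of height h has at most 2^h leaves and needs at least n! of them, so h >= ceil(log2(n!)).
864! is far too large to multiply out, so use Stirling's series:
  ln(n!) ~ n ln n - n + (1/2) ln(2 pi n) + 1/(12n)  (error below 1/(360 n^3), negligible here)
  ln(864) = 6.7615728
  n ln n = 864 * 6.7615728 = 5841.9989
  (1/2) ln(2 pi * 864) = (1/2) ln(5428.6721) = 4.2997
  1/(12*864) = 0.0001
  ln(864!) ~ 5841.9989 - 864 + 4.2997 + 0.0001 = 4982.2987
Convert to base 2: log2(864!) = 4982.2987 / ln 2 = 4982.2987 / 0.69314718 = 7187.9376
ceil(7187.9376) = 7188


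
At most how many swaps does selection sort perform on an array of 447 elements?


Each of the 446 passes places one element in its final position.
Pass 1: swap minimum into position 0
Pass 2: swap minimum of remaining into position 1
...
Pass 446: last two elements, one swap
Maximum swaps = 447 - 1 = 446
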